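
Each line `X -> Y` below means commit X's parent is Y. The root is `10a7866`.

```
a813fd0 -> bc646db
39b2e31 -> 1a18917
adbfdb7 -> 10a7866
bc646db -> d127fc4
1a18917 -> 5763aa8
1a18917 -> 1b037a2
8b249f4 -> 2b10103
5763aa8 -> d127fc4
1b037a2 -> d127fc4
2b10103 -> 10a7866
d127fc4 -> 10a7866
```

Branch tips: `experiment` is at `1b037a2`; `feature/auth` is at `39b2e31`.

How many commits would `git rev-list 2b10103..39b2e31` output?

5

Reachable from 39b2e31: {10a7866, 1a18917, 1b037a2, 39b2e31, 5763aa8, d127fc4}.
Reachable from 2b10103: {10a7866, 2b10103}.
In 39b2e31's history but not 2b10103's: {1a18917, 1b037a2, 39b2e31, 5763aa8, d127fc4} — 5 commits.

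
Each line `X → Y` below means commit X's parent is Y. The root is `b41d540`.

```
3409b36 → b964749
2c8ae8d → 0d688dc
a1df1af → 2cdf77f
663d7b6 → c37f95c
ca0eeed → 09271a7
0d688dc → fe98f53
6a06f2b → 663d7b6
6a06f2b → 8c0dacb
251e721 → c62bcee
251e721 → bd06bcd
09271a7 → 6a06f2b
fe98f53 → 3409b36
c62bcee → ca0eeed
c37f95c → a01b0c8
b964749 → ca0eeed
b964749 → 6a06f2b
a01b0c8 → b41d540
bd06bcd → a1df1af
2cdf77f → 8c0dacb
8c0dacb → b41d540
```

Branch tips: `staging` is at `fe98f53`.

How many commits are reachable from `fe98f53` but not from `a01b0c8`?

Reachable from fe98f53: {09271a7, 3409b36, 663d7b6, 6a06f2b, 8c0dacb, a01b0c8, b41d540, b964749, c37f95c, ca0eeed, fe98f53}.
Reachable from a01b0c8: {a01b0c8, b41d540}.
In fe98f53's history but not a01b0c8's: {09271a7, 3409b36, 663d7b6, 6a06f2b, 8c0dacb, b964749, c37f95c, ca0eeed, fe98f53} — 9 commits.

9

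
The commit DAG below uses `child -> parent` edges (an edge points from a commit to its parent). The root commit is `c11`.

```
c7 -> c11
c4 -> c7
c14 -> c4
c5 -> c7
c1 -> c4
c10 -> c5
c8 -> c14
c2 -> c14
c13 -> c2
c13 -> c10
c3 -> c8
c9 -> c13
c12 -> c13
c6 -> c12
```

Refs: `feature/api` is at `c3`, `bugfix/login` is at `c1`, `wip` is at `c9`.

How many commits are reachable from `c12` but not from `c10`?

5

Reachable from c12: {c10, c11, c12, c13, c14, c2, c4, c5, c7}.
Reachable from c10: {c10, c11, c5, c7}.
In c12's history but not c10's: {c12, c13, c14, c2, c4} — 5 commits.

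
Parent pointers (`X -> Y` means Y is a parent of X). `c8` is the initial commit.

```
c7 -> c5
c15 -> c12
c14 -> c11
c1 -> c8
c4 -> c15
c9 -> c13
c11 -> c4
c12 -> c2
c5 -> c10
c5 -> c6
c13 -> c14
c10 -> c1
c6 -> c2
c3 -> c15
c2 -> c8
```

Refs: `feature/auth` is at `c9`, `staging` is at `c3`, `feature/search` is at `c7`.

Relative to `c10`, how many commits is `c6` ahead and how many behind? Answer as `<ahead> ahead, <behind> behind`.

2 ahead, 2 behind

Reachable from c6: {c2, c6, c8}.
Reachable from c10: {c1, c10, c8}.
Only in c6's history (ahead): {c2, c6} — 2.
Only in c10's history (behind): {c1, c10} — 2.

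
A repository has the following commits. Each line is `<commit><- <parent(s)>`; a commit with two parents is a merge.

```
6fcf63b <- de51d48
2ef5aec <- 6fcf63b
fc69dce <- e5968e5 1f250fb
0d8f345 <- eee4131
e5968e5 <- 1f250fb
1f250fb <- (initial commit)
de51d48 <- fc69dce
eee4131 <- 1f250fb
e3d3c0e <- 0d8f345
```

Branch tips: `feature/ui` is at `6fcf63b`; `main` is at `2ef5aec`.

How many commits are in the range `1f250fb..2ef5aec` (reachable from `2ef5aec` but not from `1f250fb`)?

5

Reachable from 2ef5aec: {1f250fb, 2ef5aec, 6fcf63b, de51d48, e5968e5, fc69dce}.
Reachable from 1f250fb: {1f250fb}.
In 2ef5aec's history but not 1f250fb's: {2ef5aec, 6fcf63b, de51d48, e5968e5, fc69dce} — 5 commits.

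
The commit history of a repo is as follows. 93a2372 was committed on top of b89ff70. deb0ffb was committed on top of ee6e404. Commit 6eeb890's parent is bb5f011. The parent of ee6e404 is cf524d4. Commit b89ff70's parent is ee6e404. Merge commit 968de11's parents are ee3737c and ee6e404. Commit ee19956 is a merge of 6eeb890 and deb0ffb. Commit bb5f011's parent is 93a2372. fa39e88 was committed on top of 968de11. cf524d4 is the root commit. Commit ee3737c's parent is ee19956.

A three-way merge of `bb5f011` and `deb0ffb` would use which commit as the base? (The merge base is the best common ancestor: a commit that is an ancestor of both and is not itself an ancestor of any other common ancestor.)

ee6e404

Ancestors of bb5f011: {93a2372, b89ff70, bb5f011, cf524d4, ee6e404}.
Ancestors of deb0ffb: {cf524d4, deb0ffb, ee6e404}.
Common ancestors: {cf524d4, ee6e404}.
Among these, ee6e404 is not an ancestor of any other common ancestor — it is the merge base.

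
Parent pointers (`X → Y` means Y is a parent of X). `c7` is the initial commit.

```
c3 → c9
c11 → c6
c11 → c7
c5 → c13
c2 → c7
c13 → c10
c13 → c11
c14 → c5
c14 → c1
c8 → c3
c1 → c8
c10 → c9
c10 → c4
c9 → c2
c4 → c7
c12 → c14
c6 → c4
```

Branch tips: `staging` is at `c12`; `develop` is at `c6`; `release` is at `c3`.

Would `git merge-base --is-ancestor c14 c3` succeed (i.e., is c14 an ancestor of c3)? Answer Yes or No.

Ancestors of c3: {c2, c3, c7, c9}.
c14 is not in that set, so it is not an ancestor of c3.

No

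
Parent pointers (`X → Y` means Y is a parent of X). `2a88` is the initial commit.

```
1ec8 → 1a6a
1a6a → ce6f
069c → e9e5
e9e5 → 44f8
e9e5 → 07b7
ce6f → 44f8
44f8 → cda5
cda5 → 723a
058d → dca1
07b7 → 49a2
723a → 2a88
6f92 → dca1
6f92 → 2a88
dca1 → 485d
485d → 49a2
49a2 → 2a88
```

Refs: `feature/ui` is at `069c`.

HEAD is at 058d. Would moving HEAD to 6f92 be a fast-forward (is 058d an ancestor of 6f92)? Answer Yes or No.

No

A fast-forward from 058d to 6f92 is possible iff 058d is an ancestor of 6f92.
Ancestors of 6f92: {2a88, 485d, 49a2, 6f92, dca1}.
058d is not among them, so fast-forward is not possible.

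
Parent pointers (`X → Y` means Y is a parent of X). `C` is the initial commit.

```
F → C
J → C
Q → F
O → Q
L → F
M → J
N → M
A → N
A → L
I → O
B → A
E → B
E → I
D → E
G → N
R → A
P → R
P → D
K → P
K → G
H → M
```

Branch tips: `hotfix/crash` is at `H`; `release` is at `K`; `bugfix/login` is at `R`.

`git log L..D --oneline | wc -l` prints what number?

Reachable from D: {A, B, C, D, E, F, I, J, L, M, N, O, Q}.
Reachable from L: {C, F, L}.
In D's history but not L's: {A, B, D, E, I, J, M, N, O, Q} — 10 commits.

10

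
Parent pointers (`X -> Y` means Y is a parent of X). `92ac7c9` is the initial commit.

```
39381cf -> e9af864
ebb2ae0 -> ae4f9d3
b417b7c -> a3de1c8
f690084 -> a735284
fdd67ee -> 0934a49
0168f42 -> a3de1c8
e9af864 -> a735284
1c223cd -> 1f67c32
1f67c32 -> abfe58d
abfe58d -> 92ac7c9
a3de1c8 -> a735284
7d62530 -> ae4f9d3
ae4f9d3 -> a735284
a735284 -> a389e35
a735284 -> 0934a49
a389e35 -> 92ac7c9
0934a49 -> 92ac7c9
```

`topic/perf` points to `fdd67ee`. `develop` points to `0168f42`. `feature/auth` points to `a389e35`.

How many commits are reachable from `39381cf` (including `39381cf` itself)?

Walking parent pointers from 39381cf: reachable set = {0934a49, 39381cf, 92ac7c9, a389e35, a735284, e9af864}.
That is 6 commits.

6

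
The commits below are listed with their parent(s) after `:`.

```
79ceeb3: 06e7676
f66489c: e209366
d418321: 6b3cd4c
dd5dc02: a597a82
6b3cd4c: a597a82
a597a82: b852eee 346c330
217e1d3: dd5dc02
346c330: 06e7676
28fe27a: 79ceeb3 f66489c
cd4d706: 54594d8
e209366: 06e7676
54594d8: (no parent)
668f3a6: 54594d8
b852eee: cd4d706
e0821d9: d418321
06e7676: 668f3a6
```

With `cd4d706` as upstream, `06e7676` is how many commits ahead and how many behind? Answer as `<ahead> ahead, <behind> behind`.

Reachable from 06e7676: {06e7676, 54594d8, 668f3a6}.
Reachable from cd4d706: {54594d8, cd4d706}.
Only in 06e7676's history (ahead): {06e7676, 668f3a6} — 2.
Only in cd4d706's history (behind): {cd4d706} — 1.

2 ahead, 1 behind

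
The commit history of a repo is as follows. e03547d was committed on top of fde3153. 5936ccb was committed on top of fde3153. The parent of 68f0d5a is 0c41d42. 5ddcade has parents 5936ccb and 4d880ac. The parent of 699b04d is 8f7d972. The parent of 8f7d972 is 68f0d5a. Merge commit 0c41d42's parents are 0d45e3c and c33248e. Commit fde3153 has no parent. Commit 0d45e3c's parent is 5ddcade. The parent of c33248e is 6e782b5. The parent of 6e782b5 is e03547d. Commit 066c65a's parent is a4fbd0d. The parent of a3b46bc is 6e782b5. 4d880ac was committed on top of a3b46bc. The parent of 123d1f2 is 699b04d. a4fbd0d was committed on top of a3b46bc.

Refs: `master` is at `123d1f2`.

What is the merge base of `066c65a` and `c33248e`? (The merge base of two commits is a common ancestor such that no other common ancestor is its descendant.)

6e782b5

Ancestors of 066c65a: {066c65a, 6e782b5, a3b46bc, a4fbd0d, e03547d, fde3153}.
Ancestors of c33248e: {6e782b5, c33248e, e03547d, fde3153}.
Common ancestors: {6e782b5, e03547d, fde3153}.
Among these, 6e782b5 is not an ancestor of any other common ancestor — it is the merge base.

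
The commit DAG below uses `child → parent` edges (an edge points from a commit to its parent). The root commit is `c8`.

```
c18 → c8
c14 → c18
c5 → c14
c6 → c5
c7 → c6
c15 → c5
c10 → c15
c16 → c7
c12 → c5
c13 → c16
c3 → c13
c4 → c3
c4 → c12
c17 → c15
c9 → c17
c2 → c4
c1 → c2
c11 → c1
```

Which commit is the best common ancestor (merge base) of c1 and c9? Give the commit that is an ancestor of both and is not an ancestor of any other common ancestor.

Ancestors of c1: {c1, c12, c13, c14, c16, c18, c2, c3, c4, c5, c6, c7, c8}.
Ancestors of c9: {c14, c15, c17, c18, c5, c8, c9}.
Common ancestors: {c14, c18, c5, c8}.
Among these, c5 is not an ancestor of any other common ancestor — it is the merge base.

c5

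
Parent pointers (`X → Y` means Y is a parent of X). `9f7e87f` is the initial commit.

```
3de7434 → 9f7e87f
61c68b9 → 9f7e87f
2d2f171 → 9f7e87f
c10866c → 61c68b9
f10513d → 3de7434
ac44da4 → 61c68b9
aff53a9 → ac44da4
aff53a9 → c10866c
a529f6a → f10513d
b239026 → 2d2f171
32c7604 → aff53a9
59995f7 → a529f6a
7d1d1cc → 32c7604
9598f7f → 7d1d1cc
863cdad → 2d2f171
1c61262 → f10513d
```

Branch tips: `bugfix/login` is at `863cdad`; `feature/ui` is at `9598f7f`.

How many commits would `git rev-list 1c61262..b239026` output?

2

Reachable from b239026: {2d2f171, 9f7e87f, b239026}.
Reachable from 1c61262: {1c61262, 3de7434, 9f7e87f, f10513d}.
In b239026's history but not 1c61262's: {2d2f171, b239026} — 2 commits.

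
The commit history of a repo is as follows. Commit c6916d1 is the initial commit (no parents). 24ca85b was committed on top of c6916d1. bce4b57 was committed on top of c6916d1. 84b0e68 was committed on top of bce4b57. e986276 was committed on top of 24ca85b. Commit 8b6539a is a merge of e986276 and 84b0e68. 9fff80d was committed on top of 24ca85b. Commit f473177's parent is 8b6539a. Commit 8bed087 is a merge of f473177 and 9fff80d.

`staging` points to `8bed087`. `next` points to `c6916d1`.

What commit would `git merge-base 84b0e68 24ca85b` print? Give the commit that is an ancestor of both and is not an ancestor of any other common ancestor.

Ancestors of 84b0e68: {84b0e68, bce4b57, c6916d1}.
Ancestors of 24ca85b: {24ca85b, c6916d1}.
Common ancestors: {c6916d1}.
The only common ancestor is c6916d1, so it is the merge base.

c6916d1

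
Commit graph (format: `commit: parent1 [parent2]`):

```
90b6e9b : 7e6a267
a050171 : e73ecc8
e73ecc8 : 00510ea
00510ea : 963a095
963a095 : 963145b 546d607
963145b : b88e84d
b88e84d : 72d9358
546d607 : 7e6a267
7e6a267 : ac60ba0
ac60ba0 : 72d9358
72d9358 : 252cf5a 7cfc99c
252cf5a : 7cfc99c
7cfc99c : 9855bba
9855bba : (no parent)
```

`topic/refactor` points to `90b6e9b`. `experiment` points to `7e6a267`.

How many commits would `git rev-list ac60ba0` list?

Walking parent pointers from ac60ba0: reachable set = {252cf5a, 72d9358, 7cfc99c, 9855bba, ac60ba0}.
That is 5 commits.

5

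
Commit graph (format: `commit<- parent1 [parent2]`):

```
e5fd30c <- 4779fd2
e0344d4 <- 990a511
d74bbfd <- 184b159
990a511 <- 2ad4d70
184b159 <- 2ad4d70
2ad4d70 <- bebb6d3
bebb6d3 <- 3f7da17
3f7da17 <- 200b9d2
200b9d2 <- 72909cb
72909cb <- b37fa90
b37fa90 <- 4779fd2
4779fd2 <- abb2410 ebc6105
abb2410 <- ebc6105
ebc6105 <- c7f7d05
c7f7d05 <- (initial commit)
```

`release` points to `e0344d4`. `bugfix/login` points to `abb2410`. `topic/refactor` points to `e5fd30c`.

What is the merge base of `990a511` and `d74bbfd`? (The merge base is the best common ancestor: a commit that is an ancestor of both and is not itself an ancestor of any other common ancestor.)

2ad4d70

Ancestors of 990a511: {200b9d2, 2ad4d70, 3f7da17, 4779fd2, 72909cb, 990a511, abb2410, b37fa90, bebb6d3, c7f7d05, ebc6105}.
Ancestors of d74bbfd: {184b159, 200b9d2, 2ad4d70, 3f7da17, 4779fd2, 72909cb, abb2410, b37fa90, bebb6d3, c7f7d05, d74bbfd, ebc6105}.
Common ancestors: {200b9d2, 2ad4d70, 3f7da17, 4779fd2, 72909cb, abb2410, b37fa90, bebb6d3, c7f7d05, ebc6105}.
Among these, 2ad4d70 is not an ancestor of any other common ancestor — it is the merge base.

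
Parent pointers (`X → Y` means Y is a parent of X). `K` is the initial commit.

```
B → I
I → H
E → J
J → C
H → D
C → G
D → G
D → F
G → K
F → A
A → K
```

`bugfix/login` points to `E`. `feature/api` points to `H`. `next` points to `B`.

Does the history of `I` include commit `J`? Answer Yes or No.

No

Ancestors of I: {A, D, F, G, H, I, K}.
J is not in that set, so it is not an ancestor of I.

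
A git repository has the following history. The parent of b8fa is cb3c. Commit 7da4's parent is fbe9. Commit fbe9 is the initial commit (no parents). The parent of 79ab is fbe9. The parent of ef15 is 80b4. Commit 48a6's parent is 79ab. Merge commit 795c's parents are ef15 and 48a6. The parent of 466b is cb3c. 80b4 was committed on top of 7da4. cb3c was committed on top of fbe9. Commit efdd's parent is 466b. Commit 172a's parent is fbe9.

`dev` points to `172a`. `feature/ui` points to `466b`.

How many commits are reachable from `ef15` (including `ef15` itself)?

Walking parent pointers from ef15: reachable set = {7da4, 80b4, ef15, fbe9}.
That is 4 commits.

4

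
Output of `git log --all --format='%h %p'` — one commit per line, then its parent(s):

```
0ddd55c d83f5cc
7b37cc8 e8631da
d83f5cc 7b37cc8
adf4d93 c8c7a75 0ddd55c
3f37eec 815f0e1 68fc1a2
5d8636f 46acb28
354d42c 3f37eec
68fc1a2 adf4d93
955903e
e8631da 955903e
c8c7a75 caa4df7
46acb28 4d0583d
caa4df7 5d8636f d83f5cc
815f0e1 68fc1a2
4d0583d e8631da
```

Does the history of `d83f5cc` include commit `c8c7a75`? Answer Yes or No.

No

Ancestors of d83f5cc: {7b37cc8, 955903e, d83f5cc, e8631da}.
c8c7a75 is not in that set, so it is not an ancestor of d83f5cc.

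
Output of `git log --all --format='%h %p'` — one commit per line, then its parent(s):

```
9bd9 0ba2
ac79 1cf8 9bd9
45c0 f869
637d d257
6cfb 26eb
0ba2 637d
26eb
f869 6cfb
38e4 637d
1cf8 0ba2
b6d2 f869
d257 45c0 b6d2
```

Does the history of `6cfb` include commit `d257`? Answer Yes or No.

Ancestors of 6cfb: {26eb, 6cfb}.
d257 is not in that set, so it is not an ancestor of 6cfb.

No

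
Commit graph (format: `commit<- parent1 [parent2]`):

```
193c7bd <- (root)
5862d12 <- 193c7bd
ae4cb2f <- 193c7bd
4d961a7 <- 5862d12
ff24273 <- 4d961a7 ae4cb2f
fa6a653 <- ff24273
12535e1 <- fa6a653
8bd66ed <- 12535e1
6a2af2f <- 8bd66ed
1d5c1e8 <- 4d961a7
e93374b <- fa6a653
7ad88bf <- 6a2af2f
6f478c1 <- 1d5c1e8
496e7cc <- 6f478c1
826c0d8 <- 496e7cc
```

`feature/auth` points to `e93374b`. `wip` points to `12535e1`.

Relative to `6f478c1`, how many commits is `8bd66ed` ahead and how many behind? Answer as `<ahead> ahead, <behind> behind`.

5 ahead, 2 behind

Reachable from 8bd66ed: {12535e1, 193c7bd, 4d961a7, 5862d12, 8bd66ed, ae4cb2f, fa6a653, ff24273}.
Reachable from 6f478c1: {193c7bd, 1d5c1e8, 4d961a7, 5862d12, 6f478c1}.
Only in 8bd66ed's history (ahead): {12535e1, 8bd66ed, ae4cb2f, fa6a653, ff24273} — 5.
Only in 6f478c1's history (behind): {1d5c1e8, 6f478c1} — 2.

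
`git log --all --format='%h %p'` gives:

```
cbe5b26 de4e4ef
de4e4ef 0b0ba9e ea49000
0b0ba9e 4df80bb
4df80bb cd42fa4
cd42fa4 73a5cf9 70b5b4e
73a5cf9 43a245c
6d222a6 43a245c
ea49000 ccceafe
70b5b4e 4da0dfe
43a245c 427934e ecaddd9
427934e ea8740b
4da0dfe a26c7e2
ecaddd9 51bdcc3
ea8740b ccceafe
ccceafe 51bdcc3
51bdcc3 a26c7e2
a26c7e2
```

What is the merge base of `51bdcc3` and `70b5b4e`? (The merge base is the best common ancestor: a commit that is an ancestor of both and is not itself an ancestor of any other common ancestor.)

a26c7e2

Ancestors of 51bdcc3: {51bdcc3, a26c7e2}.
Ancestors of 70b5b4e: {4da0dfe, 70b5b4e, a26c7e2}.
Common ancestors: {a26c7e2}.
The only common ancestor is a26c7e2, so it is the merge base.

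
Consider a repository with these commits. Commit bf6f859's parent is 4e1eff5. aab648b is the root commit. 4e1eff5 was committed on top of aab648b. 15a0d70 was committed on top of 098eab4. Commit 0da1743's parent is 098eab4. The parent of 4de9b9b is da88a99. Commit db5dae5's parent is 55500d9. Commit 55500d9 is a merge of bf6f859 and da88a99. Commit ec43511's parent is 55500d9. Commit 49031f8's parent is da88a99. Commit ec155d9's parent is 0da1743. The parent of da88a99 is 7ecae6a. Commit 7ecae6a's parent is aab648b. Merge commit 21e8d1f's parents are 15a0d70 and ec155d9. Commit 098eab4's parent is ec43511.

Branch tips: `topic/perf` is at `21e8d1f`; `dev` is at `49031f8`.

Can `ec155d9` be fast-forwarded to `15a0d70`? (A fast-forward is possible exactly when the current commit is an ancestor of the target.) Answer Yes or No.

A fast-forward from ec155d9 to 15a0d70 is possible iff ec155d9 is an ancestor of 15a0d70.
Ancestors of 15a0d70: {098eab4, 15a0d70, 4e1eff5, 55500d9, 7ecae6a, aab648b, bf6f859, da88a99, ec43511}.
ec155d9 is not among them, so fast-forward is not possible.

No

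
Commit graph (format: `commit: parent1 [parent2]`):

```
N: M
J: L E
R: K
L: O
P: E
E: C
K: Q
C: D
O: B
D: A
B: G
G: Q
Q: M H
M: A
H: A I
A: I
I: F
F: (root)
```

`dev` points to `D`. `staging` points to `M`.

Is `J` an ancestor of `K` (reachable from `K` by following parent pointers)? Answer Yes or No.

No

Ancestors of K: {A, F, H, I, K, M, Q}.
J is not in that set, so it is not an ancestor of K.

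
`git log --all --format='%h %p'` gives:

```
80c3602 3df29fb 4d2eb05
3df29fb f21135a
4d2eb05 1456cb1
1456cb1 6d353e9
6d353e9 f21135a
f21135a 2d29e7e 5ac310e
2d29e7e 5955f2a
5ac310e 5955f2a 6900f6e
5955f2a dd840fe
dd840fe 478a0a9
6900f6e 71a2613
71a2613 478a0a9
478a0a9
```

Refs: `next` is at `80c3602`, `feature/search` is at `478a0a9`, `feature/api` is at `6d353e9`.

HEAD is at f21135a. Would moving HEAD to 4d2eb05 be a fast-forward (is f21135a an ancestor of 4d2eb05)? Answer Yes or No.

A fast-forward from f21135a to 4d2eb05 is possible iff f21135a is an ancestor of 4d2eb05.
Ancestors of 4d2eb05: {1456cb1, 2d29e7e, 478a0a9, 4d2eb05, 5955f2a, 5ac310e, 6900f6e, 6d353e9, 71a2613, dd840fe, f21135a}.
f21135a is among them, so fast-forward is possible.

Yes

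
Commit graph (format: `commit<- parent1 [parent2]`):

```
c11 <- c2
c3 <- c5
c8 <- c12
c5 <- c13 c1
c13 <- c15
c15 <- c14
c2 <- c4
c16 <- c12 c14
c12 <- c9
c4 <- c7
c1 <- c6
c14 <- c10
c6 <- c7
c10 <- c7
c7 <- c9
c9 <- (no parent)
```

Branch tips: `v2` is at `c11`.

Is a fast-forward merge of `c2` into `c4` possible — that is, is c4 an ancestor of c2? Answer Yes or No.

A fast-forward from c4 to c2 is possible iff c4 is an ancestor of c2.
Ancestors of c2: {c2, c4, c7, c9}.
c4 is among them, so fast-forward is possible.

Yes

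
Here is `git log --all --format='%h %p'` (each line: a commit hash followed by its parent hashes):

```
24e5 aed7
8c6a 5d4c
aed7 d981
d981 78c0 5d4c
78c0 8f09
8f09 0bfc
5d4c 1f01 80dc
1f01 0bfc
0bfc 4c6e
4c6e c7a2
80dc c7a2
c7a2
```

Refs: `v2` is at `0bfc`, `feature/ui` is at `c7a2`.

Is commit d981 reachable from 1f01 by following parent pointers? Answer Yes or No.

No

Ancestors of 1f01: {0bfc, 1f01, 4c6e, c7a2}.
d981 is not in that set, so it is not an ancestor of 1f01.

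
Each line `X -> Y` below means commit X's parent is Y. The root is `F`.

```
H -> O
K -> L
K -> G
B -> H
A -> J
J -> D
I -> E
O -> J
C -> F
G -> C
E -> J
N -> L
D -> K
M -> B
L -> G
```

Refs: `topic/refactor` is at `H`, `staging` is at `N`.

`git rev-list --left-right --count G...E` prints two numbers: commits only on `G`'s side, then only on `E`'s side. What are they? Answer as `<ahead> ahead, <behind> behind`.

0 ahead, 5 behind

Reachable from G: {C, F, G}.
Reachable from E: {C, D, E, F, G, J, K, L}.
Only in G's history (ahead): {} — 0.
Only in E's history (behind): {D, E, J, K, L} — 5.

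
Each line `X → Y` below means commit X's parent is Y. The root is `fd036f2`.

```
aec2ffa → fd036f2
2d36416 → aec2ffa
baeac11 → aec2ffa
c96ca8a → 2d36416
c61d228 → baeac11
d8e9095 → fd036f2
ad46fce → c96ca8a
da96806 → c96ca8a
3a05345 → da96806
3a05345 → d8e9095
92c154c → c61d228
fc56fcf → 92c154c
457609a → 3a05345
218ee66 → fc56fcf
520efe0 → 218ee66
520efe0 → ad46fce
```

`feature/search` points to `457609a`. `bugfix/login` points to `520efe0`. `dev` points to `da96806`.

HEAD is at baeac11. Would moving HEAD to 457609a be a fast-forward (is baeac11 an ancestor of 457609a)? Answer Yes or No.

A fast-forward from baeac11 to 457609a is possible iff baeac11 is an ancestor of 457609a.
Ancestors of 457609a: {2d36416, 3a05345, 457609a, aec2ffa, c96ca8a, d8e9095, da96806, fd036f2}.
baeac11 is not among them, so fast-forward is not possible.

No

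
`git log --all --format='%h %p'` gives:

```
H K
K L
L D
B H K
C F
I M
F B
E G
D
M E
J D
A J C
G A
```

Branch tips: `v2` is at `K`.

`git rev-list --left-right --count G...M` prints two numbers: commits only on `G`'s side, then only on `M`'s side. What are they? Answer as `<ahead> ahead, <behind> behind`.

0 ahead, 2 behind

Reachable from G: {A, B, C, D, F, G, H, J, K, L}.
Reachable from M: {A, B, C, D, E, F, G, H, J, K, L, M}.
Only in G's history (ahead): {} — 0.
Only in M's history (behind): {E, M} — 2.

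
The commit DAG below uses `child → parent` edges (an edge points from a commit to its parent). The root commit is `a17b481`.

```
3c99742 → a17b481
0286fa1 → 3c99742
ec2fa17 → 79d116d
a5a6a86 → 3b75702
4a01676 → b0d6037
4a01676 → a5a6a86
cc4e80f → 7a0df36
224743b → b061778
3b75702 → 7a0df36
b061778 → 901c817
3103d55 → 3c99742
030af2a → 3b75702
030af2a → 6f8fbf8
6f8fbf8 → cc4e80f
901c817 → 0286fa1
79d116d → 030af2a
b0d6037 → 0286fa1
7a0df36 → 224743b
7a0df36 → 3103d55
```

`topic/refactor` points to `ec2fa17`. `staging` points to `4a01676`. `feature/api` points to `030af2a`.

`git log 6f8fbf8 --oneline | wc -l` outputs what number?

Walking parent pointers from 6f8fbf8: reachable set = {0286fa1, 224743b, 3103d55, 3c99742, 6f8fbf8, 7a0df36, 901c817, a17b481, b061778, cc4e80f}.
That is 10 commits.

10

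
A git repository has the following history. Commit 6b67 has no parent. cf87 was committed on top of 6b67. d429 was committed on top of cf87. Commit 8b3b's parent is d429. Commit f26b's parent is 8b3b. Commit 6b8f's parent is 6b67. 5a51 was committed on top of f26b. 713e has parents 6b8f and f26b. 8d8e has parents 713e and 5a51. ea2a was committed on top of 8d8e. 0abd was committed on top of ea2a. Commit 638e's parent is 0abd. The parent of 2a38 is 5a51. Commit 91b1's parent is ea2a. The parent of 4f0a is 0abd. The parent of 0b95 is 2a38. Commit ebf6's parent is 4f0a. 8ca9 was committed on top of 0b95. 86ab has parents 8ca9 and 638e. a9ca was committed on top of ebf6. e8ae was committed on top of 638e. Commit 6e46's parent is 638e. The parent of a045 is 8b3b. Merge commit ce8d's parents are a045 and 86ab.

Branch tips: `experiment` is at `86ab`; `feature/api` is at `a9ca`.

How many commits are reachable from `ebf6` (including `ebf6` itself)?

13

Walking parent pointers from ebf6: reachable set = {0abd, 4f0a, 5a51, 6b67, 6b8f, 713e, 8b3b, 8d8e, cf87, d429, ea2a, ebf6, f26b}.
That is 13 commits.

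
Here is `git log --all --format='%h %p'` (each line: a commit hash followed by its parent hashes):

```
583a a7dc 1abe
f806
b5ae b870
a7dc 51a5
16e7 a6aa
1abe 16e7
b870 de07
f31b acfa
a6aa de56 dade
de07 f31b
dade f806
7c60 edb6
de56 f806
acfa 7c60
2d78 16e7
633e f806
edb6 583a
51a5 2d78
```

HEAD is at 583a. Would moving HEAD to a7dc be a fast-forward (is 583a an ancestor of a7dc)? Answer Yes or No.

A fast-forward from 583a to a7dc is possible iff 583a is an ancestor of a7dc.
Ancestors of a7dc: {16e7, 2d78, 51a5, a6aa, a7dc, dade, de56, f806}.
583a is not among them, so fast-forward is not possible.

No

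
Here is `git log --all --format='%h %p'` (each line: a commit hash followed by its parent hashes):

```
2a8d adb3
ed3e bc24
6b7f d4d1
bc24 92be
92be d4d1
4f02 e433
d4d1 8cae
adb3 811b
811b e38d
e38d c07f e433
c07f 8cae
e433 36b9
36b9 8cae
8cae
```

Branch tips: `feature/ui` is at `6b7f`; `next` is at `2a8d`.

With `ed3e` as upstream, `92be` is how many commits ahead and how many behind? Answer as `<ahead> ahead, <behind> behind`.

Reachable from 92be: {8cae, 92be, d4d1}.
Reachable from ed3e: {8cae, 92be, bc24, d4d1, ed3e}.
Only in 92be's history (ahead): {} — 0.
Only in ed3e's history (behind): {bc24, ed3e} — 2.

0 ahead, 2 behind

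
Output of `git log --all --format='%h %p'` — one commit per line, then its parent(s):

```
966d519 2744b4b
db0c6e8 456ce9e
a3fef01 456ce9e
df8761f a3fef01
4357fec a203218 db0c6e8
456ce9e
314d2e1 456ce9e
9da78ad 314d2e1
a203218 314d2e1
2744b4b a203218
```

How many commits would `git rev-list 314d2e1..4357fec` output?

3

Reachable from 4357fec: {314d2e1, 4357fec, 456ce9e, a203218, db0c6e8}.
Reachable from 314d2e1: {314d2e1, 456ce9e}.
In 4357fec's history but not 314d2e1's: {4357fec, a203218, db0c6e8} — 3 commits.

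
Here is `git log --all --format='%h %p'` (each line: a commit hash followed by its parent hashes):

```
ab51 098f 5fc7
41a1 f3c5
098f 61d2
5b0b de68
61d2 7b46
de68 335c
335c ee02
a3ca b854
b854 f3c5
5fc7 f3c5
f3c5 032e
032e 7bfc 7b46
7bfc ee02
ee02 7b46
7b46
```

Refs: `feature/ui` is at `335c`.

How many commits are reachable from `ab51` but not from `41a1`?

4

Reachable from ab51: {032e, 098f, 5fc7, 61d2, 7b46, 7bfc, ab51, ee02, f3c5}.
Reachable from 41a1: {032e, 41a1, 7b46, 7bfc, ee02, f3c5}.
In ab51's history but not 41a1's: {098f, 5fc7, 61d2, ab51} — 4 commits.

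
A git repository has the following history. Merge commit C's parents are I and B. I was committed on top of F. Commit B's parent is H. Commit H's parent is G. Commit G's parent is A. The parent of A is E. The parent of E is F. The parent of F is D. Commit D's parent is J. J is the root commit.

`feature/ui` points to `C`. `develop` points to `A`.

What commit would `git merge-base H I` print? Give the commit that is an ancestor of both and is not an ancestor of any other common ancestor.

F

Ancestors of H: {A, D, E, F, G, H, J}.
Ancestors of I: {D, F, I, J}.
Common ancestors: {D, F, J}.
Among these, F is not an ancestor of any other common ancestor — it is the merge base.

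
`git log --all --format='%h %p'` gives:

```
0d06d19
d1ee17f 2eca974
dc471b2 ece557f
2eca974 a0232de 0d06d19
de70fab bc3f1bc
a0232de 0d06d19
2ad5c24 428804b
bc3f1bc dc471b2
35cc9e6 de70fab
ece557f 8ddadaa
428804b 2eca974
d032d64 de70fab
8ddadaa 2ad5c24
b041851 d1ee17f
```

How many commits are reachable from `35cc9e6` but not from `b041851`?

Reachable from 35cc9e6: {0d06d19, 2ad5c24, 2eca974, 35cc9e6, 428804b, 8ddadaa, a0232de, bc3f1bc, dc471b2, de70fab, ece557f}.
Reachable from b041851: {0d06d19, 2eca974, a0232de, b041851, d1ee17f}.
In 35cc9e6's history but not b041851's: {2ad5c24, 35cc9e6, 428804b, 8ddadaa, bc3f1bc, dc471b2, de70fab, ece557f} — 8 commits.

8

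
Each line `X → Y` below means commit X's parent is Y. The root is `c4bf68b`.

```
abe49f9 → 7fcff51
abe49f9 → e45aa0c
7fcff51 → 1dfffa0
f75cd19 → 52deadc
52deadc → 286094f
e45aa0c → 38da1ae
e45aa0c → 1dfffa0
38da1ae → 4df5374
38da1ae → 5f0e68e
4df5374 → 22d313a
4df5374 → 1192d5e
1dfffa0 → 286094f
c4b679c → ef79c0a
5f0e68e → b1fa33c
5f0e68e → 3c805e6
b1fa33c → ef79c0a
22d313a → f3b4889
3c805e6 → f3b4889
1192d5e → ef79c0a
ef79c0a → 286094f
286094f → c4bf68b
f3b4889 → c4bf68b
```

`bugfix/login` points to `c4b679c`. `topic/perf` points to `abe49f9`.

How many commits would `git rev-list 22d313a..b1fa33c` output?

Reachable from b1fa33c: {286094f, b1fa33c, c4bf68b, ef79c0a}.
Reachable from 22d313a: {22d313a, c4bf68b, f3b4889}.
In b1fa33c's history but not 22d313a's: {286094f, b1fa33c, ef79c0a} — 3 commits.

3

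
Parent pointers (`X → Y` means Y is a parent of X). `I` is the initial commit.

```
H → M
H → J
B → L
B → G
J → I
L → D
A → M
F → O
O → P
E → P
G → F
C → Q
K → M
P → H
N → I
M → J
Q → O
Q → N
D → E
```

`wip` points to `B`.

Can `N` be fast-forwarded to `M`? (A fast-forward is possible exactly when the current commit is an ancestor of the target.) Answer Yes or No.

A fast-forward from N to M is possible iff N is an ancestor of M.
Ancestors of M: {I, J, M}.
N is not among them, so fast-forward is not possible.

No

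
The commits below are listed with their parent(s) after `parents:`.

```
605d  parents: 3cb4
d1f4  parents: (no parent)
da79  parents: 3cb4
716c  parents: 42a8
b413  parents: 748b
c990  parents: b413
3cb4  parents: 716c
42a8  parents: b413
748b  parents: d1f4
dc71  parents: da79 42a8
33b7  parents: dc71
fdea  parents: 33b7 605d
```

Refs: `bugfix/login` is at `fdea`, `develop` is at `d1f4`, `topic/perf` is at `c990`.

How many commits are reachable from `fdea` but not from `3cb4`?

5

Reachable from fdea: {33b7, 3cb4, 42a8, 605d, 716c, 748b, b413, d1f4, da79, dc71, fdea}.
Reachable from 3cb4: {3cb4, 42a8, 716c, 748b, b413, d1f4}.
In fdea's history but not 3cb4's: {33b7, 605d, da79, dc71, fdea} — 5 commits.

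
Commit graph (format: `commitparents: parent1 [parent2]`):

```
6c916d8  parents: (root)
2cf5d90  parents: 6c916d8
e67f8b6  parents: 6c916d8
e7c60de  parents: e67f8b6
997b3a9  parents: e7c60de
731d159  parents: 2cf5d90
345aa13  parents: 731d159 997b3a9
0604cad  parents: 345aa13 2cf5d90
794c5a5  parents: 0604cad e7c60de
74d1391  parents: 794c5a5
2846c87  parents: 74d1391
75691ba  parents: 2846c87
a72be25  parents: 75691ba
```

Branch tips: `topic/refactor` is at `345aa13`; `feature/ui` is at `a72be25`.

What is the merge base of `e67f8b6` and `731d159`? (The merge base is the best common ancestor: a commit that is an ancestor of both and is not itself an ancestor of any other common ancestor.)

Ancestors of e67f8b6: {6c916d8, e67f8b6}.
Ancestors of 731d159: {2cf5d90, 6c916d8, 731d159}.
Common ancestors: {6c916d8}.
The only common ancestor is 6c916d8, so it is the merge base.

6c916d8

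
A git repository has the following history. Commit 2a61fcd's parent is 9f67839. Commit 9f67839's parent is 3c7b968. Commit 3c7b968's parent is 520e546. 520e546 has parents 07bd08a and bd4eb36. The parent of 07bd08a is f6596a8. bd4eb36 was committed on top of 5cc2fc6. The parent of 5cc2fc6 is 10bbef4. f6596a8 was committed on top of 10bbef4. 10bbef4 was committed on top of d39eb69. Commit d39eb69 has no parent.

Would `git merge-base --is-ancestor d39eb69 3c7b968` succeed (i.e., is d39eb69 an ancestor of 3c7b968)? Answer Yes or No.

Ancestors of 3c7b968 (commits reachable by following parents): {07bd08a, 10bbef4, 3c7b968, 520e546, 5cc2fc6, bd4eb36, d39eb69, f6596a8}.
d39eb69 is in that set, so it is an ancestor of 3c7b968.

Yes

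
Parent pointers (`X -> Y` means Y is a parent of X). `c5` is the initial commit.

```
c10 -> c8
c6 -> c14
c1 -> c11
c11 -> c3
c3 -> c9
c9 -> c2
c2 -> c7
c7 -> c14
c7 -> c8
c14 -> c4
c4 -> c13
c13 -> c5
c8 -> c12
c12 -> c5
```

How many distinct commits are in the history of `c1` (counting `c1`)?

Walking parent pointers from c1: reachable set = {c1, c11, c12, c13, c14, c2, c3, c4, c5, c7, c8, c9}.
That is 12 commits.

12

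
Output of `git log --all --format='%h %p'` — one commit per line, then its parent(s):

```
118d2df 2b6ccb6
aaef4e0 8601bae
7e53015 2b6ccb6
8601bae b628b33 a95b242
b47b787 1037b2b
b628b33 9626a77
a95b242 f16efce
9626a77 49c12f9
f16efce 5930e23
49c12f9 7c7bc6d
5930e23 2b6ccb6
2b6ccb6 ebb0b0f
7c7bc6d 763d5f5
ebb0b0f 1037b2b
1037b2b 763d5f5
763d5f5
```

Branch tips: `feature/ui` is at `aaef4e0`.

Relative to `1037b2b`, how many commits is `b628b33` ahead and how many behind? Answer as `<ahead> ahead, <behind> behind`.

Reachable from b628b33: {49c12f9, 763d5f5, 7c7bc6d, 9626a77, b628b33}.
Reachable from 1037b2b: {1037b2b, 763d5f5}.
Only in b628b33's history (ahead): {49c12f9, 7c7bc6d, 9626a77, b628b33} — 4.
Only in 1037b2b's history (behind): {1037b2b} — 1.

4 ahead, 1 behind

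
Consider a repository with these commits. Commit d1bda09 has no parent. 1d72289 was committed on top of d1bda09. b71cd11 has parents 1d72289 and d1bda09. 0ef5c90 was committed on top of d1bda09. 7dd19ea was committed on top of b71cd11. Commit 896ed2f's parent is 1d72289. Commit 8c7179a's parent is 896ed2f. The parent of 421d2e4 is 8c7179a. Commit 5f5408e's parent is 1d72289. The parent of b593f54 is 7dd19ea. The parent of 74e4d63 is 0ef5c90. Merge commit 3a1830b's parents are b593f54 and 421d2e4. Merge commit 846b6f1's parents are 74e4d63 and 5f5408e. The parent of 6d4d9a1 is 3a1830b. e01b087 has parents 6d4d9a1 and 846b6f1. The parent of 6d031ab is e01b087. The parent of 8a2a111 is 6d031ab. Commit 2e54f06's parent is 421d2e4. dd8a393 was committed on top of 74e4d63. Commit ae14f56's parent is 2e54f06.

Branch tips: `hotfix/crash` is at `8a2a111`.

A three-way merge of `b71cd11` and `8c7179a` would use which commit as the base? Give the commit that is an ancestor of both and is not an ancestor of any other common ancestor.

1d72289

Ancestors of b71cd11: {1d72289, b71cd11, d1bda09}.
Ancestors of 8c7179a: {1d72289, 896ed2f, 8c7179a, d1bda09}.
Common ancestors: {1d72289, d1bda09}.
Among these, 1d72289 is not an ancestor of any other common ancestor — it is the merge base.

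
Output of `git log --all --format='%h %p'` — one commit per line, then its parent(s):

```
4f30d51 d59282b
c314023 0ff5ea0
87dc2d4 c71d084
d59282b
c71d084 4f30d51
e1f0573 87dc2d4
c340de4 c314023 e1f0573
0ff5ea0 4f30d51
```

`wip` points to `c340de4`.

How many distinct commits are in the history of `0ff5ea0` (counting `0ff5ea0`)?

3

Walking parent pointers from 0ff5ea0: reachable set = {0ff5ea0, 4f30d51, d59282b}.
That is 3 commits.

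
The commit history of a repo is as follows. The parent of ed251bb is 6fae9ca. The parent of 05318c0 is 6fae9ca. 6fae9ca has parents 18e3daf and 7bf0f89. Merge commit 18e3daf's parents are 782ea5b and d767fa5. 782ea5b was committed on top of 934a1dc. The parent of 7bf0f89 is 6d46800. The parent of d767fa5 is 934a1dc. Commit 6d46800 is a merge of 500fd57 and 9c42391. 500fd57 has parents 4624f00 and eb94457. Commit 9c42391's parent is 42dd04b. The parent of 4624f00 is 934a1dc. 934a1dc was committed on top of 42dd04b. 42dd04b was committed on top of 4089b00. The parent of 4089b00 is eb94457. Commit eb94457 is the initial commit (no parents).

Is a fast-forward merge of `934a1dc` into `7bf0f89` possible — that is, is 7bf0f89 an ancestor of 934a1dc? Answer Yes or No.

A fast-forward from 7bf0f89 to 934a1dc is possible iff 7bf0f89 is an ancestor of 934a1dc.
Ancestors of 934a1dc: {4089b00, 42dd04b, 934a1dc, eb94457}.
7bf0f89 is not among them, so fast-forward is not possible.

No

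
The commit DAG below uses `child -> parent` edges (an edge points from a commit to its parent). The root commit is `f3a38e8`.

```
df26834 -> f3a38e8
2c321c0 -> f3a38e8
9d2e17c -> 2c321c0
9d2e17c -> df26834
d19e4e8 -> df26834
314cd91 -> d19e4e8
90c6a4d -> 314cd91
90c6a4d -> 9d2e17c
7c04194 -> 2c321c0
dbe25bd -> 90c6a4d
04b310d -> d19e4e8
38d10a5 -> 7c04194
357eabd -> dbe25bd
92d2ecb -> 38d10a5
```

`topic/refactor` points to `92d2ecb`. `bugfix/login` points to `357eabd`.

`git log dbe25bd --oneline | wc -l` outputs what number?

8

Walking parent pointers from dbe25bd: reachable set = {2c321c0, 314cd91, 90c6a4d, 9d2e17c, d19e4e8, dbe25bd, df26834, f3a38e8}.
That is 8 commits.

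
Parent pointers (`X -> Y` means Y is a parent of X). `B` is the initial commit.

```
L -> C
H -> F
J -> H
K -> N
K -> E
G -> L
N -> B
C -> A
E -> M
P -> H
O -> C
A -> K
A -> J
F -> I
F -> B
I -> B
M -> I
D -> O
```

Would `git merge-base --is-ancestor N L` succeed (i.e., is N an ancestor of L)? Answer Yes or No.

Yes

Ancestors of L (commits reachable by following parents): {A, B, C, E, F, H, I, J, K, L, M, N}.
N is in that set, so it is an ancestor of L.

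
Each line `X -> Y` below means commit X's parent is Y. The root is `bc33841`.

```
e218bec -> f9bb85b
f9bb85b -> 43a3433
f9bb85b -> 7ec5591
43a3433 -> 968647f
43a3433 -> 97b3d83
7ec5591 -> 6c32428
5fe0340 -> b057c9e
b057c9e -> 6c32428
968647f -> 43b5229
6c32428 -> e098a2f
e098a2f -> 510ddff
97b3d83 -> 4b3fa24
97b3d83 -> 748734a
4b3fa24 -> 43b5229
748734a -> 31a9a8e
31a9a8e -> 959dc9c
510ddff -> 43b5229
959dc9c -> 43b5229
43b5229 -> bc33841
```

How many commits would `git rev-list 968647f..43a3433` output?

Reachable from 43a3433: {31a9a8e, 43a3433, 43b5229, 4b3fa24, 748734a, 959dc9c, 968647f, 97b3d83, bc33841}.
Reachable from 968647f: {43b5229, 968647f, bc33841}.
In 43a3433's history but not 968647f's: {31a9a8e, 43a3433, 4b3fa24, 748734a, 959dc9c, 97b3d83} — 6 commits.

6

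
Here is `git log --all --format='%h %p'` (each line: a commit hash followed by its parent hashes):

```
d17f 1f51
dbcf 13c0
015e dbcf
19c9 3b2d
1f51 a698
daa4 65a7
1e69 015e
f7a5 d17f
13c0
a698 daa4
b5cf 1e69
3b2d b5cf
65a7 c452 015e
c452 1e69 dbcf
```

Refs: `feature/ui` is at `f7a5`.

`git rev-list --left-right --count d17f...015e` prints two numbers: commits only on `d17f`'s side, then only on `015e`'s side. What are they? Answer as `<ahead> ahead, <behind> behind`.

7 ahead, 0 behind

Reachable from d17f: {015e, 13c0, 1e69, 1f51, 65a7, a698, c452, d17f, daa4, dbcf}.
Reachable from 015e: {015e, 13c0, dbcf}.
Only in d17f's history (ahead): {1e69, 1f51, 65a7, a698, c452, d17f, daa4} — 7.
Only in 015e's history (behind): {} — 0.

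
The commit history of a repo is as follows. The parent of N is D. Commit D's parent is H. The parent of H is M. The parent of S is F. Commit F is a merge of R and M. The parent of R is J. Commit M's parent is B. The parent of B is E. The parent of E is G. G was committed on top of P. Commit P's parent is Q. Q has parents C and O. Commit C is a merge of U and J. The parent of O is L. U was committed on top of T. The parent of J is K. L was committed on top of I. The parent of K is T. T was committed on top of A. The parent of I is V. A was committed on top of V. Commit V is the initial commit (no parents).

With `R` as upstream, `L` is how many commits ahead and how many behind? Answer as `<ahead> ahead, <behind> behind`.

Reachable from L: {I, L, V}.
Reachable from R: {A, J, K, R, T, V}.
Only in L's history (ahead): {I, L} — 2.
Only in R's history (behind): {A, J, K, R, T} — 5.

2 ahead, 5 behind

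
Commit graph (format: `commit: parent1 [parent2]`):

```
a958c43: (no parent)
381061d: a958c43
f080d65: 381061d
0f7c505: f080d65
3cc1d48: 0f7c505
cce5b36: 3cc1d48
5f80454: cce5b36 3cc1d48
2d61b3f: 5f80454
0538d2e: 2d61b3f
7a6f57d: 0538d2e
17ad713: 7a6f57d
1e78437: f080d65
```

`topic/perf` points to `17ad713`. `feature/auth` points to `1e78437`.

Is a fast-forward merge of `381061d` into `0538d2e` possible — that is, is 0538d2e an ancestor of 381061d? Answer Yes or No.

A fast-forward from 0538d2e to 381061d is possible iff 0538d2e is an ancestor of 381061d.
Ancestors of 381061d: {381061d, a958c43}.
0538d2e is not among them, so fast-forward is not possible.

No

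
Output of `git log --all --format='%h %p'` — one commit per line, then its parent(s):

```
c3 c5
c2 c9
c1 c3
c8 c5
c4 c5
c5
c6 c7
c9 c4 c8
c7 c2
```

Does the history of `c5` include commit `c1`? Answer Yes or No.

Ancestors of c5: {c5}.
c1 is not in that set, so it is not an ancestor of c5.

No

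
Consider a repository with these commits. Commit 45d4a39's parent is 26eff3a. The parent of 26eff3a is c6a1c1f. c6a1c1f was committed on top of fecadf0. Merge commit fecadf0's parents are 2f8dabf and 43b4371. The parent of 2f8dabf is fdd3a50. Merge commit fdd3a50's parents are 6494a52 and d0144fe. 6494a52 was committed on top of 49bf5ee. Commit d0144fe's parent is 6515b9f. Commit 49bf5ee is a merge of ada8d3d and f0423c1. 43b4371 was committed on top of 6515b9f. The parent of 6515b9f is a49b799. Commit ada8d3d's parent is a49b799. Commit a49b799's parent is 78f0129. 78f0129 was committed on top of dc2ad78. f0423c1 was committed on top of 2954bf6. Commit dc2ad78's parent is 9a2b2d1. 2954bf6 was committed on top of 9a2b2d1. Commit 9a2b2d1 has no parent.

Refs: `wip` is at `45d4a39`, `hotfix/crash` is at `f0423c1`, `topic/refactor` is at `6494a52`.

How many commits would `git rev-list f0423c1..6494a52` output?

6

Reachable from 6494a52: {2954bf6, 49bf5ee, 6494a52, 78f0129, 9a2b2d1, a49b799, ada8d3d, dc2ad78, f0423c1}.
Reachable from f0423c1: {2954bf6, 9a2b2d1, f0423c1}.
In 6494a52's history but not f0423c1's: {49bf5ee, 6494a52, 78f0129, a49b799, ada8d3d, dc2ad78} — 6 commits.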